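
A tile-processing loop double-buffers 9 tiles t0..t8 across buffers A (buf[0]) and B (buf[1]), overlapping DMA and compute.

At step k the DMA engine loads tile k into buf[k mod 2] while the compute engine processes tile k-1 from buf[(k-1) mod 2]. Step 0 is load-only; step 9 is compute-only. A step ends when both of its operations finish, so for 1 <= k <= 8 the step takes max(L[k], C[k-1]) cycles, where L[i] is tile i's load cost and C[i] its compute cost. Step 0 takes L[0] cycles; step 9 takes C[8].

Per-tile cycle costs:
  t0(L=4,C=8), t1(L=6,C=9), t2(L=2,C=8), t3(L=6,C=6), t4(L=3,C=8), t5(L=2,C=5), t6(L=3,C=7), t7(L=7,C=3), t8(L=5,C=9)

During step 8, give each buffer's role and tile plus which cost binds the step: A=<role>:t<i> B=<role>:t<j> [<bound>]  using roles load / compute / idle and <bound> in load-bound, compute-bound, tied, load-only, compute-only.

step 8: A=load:t8 B=compute:t7 [load-bound]

  0. 4=4c; end=4; A:t0 B:-
  1. max(6,8)=8c; end=12; A:t0 B:t1
  2. max(2,9)=9c; end=21; A:t2 B:t1
  3. max(6,8)=8c; end=29; A:t2 B:t3
  4. max(3,6)=6c; end=35; A:t4 B:t3
  5. max(2,8)=8c; end=43; A:t4 B:t5
  6. max(3,5)=5c; end=48; A:t6 B:t5
  7. max(7,7)=7c; end=55; A:t6 B:t7
  8. max(5,3)=5c; end=60; A:t8 B:t7
  9. 9=9c; end=69; A:t8 B:t7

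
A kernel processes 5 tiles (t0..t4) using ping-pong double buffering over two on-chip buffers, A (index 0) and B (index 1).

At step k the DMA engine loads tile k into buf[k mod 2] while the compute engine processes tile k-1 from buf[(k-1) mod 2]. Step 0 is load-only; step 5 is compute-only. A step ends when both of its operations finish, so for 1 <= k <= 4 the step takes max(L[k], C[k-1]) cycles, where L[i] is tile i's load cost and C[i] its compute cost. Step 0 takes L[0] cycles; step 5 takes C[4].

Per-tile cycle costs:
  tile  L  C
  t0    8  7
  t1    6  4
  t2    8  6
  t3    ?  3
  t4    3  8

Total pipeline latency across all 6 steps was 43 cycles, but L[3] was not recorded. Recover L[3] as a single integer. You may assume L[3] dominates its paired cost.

L[3] = 9

step 0 → dur = L[0]=8 = 8
step 1 → dur = max(L[1]=6, C[0]=7) = 7
step 2 → dur = max(L[2]=8, C[1]=4) = 8
step 3 → dur = max(L[3]=?, C[2]=6) = L[3]  (unknown; binding)
step 4 → dur = max(L[4]=3, C[3]=3) = 3
step 5 → dur = C[4]=8 = 8
sum of known step durations = 34
dur[3] = total - known = 43 - 34 = 9
L[3] is the binding max in step 3, so L[3] = dur[3] = 9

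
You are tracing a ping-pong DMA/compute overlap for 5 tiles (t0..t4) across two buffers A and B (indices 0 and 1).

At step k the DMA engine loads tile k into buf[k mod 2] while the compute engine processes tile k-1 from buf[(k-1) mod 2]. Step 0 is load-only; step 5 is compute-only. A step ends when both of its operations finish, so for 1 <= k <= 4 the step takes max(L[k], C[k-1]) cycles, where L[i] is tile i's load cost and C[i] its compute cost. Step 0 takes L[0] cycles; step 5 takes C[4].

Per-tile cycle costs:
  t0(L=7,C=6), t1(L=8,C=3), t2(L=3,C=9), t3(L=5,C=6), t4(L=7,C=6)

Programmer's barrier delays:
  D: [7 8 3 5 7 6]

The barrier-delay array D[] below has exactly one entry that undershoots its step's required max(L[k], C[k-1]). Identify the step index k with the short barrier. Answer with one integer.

hazard at step 3

k=0 barrier L[0]=7→7c, D[0]=7 ok
k=1 barrier max(L[1]=8,C[0]=6)→8c, D[1]=8 ok
k=2 barrier max(L[2]=3,C[1]=3)→3c, D[2]=3 ok
k=3 barrier max(L[3]=5,C[2]=9)→9c, D[3]=5 SHORT
k=4 barrier max(L[4]=7,C[3]=6)→7c, D[4]=7 ok
k=5 barrier C[4]=6→6c, D[5]=6 ok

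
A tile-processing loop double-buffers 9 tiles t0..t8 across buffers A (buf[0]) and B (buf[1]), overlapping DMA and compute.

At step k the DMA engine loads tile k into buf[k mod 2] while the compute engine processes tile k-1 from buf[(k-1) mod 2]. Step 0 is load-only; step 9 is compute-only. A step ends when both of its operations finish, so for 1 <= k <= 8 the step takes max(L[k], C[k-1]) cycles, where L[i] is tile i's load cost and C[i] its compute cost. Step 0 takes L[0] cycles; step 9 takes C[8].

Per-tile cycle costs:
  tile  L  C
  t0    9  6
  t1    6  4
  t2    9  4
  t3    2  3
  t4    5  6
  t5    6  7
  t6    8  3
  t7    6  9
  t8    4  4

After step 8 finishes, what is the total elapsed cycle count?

end_cycle[8] = 62

[0] DMA t0→A (9c) ∥ CU idle ⇒ 9c, clock 9
[1] DMA t1→B (6c) ∥ CU A:t0 (6c) ⇒ 6c, clock 15
[2] DMA t2→A (9c) ∥ CU B:t1 (4c) ⇒ 9c, clock 24
[3] DMA t3→B (2c) ∥ CU A:t2 (4c) ⇒ 4c, clock 28
[4] DMA t4→A (5c) ∥ CU B:t3 (3c) ⇒ 5c, clock 33
[5] DMA t5→B (6c) ∥ CU A:t4 (6c) ⇒ 6c, clock 39
[6] DMA t6→A (8c) ∥ CU B:t5 (7c) ⇒ 8c, clock 47
[7] DMA t7→B (6c) ∥ CU A:t6 (3c) ⇒ 6c, clock 53
[8] DMA t8→A (4c) ∥ CU B:t7 (9c) ⇒ 9c, clock 62
[9] DMA idle ∥ CU A:t8 (4c) ⇒ 4c, clock 66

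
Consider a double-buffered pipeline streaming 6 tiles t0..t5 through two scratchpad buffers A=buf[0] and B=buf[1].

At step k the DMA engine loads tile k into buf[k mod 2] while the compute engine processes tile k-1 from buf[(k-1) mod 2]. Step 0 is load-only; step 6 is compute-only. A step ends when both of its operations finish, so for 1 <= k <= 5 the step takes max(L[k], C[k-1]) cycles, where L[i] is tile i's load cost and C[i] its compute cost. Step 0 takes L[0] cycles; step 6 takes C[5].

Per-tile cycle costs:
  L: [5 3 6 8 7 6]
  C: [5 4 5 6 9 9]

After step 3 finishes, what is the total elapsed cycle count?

step 0: L[0]=5 → dur=5, Σ=5 | A=load:t0 B=idle [load-only]
step 1: L[1]=3 C[0]=5 → dur=5, Σ=10 | A=compute:t0 B=load:t1 [compute-bound]
step 2: L[2]=6 C[1]=4 → dur=6, Σ=16 | A=load:t2 B=compute:t1 [load-bound]
step 3: L[3]=8 C[2]=5 → dur=8, Σ=24 | A=compute:t2 B=load:t3 [load-bound]
step 4: L[4]=7 C[3]=6 → dur=7, Σ=31 | A=load:t4 B=compute:t3 [load-bound]
step 5: L[5]=6 C[4]=9 → dur=9, Σ=40 | A=compute:t4 B=load:t5 [compute-bound]
step 6: C[5]=9 → dur=9, Σ=49 | A=idle B=compute:t5 [compute-only]

end_cycle[3] = 24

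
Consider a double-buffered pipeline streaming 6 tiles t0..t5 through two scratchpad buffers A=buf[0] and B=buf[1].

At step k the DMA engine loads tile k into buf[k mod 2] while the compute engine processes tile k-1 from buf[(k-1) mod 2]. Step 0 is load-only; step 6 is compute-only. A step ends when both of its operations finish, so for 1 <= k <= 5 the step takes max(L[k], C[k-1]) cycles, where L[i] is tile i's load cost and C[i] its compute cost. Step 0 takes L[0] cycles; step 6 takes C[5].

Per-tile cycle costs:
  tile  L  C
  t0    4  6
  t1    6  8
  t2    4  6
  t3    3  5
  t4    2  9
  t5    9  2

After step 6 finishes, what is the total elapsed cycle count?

end_cycle[6] = 40

step 0: L[0]=4 → dur=4, Σ=4 | A=load:t0 B=idle [load-only]
step 1: L[1]=6 C[0]=6 → dur=6, Σ=10 | A=compute:t0 B=load:t1 [tied]
step 2: L[2]=4 C[1]=8 → dur=8, Σ=18 | A=load:t2 B=compute:t1 [compute-bound]
step 3: L[3]=3 C[2]=6 → dur=6, Σ=24 | A=compute:t2 B=load:t3 [compute-bound]
step 4: L[4]=2 C[3]=5 → dur=5, Σ=29 | A=load:t4 B=compute:t3 [compute-bound]
step 5: L[5]=9 C[4]=9 → dur=9, Σ=38 | A=compute:t4 B=load:t5 [tied]
step 6: C[5]=2 → dur=2, Σ=40 | A=idle B=compute:t5 [compute-only]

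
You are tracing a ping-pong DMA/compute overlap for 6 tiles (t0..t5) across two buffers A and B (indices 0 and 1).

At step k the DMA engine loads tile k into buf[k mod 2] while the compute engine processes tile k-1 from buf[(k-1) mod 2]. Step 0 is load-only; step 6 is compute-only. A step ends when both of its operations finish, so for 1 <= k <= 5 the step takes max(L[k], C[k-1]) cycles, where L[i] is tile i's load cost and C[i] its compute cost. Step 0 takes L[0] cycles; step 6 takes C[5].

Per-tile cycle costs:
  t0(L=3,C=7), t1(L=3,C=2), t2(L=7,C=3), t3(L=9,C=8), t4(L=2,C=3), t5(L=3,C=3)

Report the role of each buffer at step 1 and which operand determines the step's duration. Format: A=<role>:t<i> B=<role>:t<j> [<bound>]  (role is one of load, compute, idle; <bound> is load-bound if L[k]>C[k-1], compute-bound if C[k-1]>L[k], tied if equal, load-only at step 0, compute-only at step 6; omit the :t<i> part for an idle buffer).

step 1: A=compute:t0 B=load:t1 [compute-bound]

[0] DMA t0→A (3c) ∥ CU idle ⇒ 3c, clock 3
[1] DMA t1→B (3c) ∥ CU A:t0 (7c) ⇒ 7c, clock 10
[2] DMA t2→A (7c) ∥ CU B:t1 (2c) ⇒ 7c, clock 17
[3] DMA t3→B (9c) ∥ CU A:t2 (3c) ⇒ 9c, clock 26
[4] DMA t4→A (2c) ∥ CU B:t3 (8c) ⇒ 8c, clock 34
[5] DMA t5→B (3c) ∥ CU A:t4 (3c) ⇒ 3c, clock 37
[6] DMA idle ∥ CU B:t5 (3c) ⇒ 3c, clock 40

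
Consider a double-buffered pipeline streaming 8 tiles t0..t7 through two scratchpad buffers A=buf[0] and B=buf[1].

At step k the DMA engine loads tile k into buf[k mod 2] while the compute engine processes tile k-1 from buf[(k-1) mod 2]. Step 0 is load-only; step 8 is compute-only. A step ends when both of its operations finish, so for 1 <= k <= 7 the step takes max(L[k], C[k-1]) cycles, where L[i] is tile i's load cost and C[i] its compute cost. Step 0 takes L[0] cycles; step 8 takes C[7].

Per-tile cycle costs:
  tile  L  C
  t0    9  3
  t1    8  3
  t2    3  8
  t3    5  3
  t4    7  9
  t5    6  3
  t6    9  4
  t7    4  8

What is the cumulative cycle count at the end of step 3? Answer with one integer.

[0] DMA t0→A (9c) ∥ CU idle ⇒ 9c, clock 9
[1] DMA t1→B (8c) ∥ CU A:t0 (3c) ⇒ 8c, clock 17
[2] DMA t2→A (3c) ∥ CU B:t1 (3c) ⇒ 3c, clock 20
[3] DMA t3→B (5c) ∥ CU A:t2 (8c) ⇒ 8c, clock 28
[4] DMA t4→A (7c) ∥ CU B:t3 (3c) ⇒ 7c, clock 35
[5] DMA t5→B (6c) ∥ CU A:t4 (9c) ⇒ 9c, clock 44
[6] DMA t6→A (9c) ∥ CU B:t5 (3c) ⇒ 9c, clock 53
[7] DMA t7→B (4c) ∥ CU A:t6 (4c) ⇒ 4c, clock 57
[8] DMA idle ∥ CU B:t7 (8c) ⇒ 8c, clock 65

end_cycle[3] = 28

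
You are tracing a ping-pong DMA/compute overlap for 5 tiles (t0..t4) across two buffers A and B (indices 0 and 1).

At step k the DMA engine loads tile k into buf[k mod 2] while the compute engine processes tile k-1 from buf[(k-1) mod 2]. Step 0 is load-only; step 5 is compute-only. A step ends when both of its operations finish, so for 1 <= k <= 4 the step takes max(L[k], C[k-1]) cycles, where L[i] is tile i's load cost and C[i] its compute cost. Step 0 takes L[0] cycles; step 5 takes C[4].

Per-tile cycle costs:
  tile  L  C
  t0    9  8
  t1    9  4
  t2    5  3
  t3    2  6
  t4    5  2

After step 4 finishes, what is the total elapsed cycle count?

end_cycle[4] = 32

step 0: L[0]=9 → dur=9, Σ=9 | A=load:t0 B=idle [load-only]
step 1: L[1]=9 C[0]=8 → dur=9, Σ=18 | A=compute:t0 B=load:t1 [load-bound]
step 2: L[2]=5 C[1]=4 → dur=5, Σ=23 | A=load:t2 B=compute:t1 [load-bound]
step 3: L[3]=2 C[2]=3 → dur=3, Σ=26 | A=compute:t2 B=load:t3 [compute-bound]
step 4: L[4]=5 C[3]=6 → dur=6, Σ=32 | A=load:t4 B=compute:t3 [compute-bound]
step 5: C[4]=2 → dur=2, Σ=34 | A=compute:t4 B=idle [compute-only]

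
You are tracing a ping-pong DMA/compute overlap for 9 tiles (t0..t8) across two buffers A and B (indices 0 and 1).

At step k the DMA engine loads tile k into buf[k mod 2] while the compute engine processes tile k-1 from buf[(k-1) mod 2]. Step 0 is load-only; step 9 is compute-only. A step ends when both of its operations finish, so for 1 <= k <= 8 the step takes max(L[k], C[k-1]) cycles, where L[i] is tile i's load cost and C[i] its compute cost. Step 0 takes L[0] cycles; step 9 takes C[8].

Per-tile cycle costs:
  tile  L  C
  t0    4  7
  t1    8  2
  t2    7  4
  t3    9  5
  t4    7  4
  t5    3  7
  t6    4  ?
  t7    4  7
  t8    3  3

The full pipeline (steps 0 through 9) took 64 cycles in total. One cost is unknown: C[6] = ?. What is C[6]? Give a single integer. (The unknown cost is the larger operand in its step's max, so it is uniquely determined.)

step 0 = dur = L[0]=4 = 4
step 1 = dur = max(L[1]=8, C[0]=7) = 8
step 2 = dur = max(L[2]=7, C[1]=2) = 7
step 3 = dur = max(L[3]=9, C[2]=4) = 9
step 4 = dur = max(L[4]=7, C[3]=5) = 7
step 5 = dur = max(L[5]=3, C[4]=4) = 4
step 6 = dur = max(L[6]=4, C[5]=7) = 7
step 7 = dur = max(L[7]=4, C[6]=?) = C[6]  (unknown; binding)
step 8 = dur = max(L[8]=3, C[7]=7) = 7
step 9 = dur = C[8]=3 = 3
sum of known step durations = 56
dur[7] = total - known = 64 - 56 = 8
C[6] is the binding max in step 7, so C[6] = dur[7] = 8

C[6] = 8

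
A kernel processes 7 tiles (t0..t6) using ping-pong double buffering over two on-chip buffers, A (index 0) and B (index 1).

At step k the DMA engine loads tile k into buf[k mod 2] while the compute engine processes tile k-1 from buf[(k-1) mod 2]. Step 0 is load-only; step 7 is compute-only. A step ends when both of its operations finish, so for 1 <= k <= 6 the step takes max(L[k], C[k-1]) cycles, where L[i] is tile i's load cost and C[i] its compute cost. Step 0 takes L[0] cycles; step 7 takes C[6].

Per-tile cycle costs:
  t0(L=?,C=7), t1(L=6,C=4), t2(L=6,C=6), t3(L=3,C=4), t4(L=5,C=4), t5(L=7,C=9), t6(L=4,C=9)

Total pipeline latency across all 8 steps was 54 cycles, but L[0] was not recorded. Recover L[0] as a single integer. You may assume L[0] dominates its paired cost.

L[0] = 5

step 0 → dur = L[0]=? = L[0]  (unknown; binding)
step 1 → dur = max(L[1]=6, C[0]=7) = 7
step 2 → dur = max(L[2]=6, C[1]=4) = 6
step 3 → dur = max(L[3]=3, C[2]=6) = 6
step 4 → dur = max(L[4]=5, C[3]=4) = 5
step 5 → dur = max(L[5]=7, C[4]=4) = 7
step 6 → dur = max(L[6]=4, C[5]=9) = 9
step 7 → dur = C[6]=9 = 9
sum of known step durations = 49
dur[0] = total - known = 54 - 49 = 5
L[0] is the binding max in step 0, so L[0] = dur[0] = 5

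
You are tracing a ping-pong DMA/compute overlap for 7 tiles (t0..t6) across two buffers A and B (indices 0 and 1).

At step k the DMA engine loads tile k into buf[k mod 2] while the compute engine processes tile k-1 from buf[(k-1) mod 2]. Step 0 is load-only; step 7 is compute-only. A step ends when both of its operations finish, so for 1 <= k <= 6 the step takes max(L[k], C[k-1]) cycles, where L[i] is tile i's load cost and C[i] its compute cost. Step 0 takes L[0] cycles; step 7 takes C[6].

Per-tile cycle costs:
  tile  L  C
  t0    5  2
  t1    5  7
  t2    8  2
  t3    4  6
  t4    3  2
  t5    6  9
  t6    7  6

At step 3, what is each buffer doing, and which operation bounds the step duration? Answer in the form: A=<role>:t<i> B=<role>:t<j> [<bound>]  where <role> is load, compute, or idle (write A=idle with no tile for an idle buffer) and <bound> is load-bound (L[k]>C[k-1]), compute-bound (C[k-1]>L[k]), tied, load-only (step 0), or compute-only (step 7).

step 0: L[0]=5 → dur=5, Σ=5 | A=load:t0 B=idle [load-only]
step 1: L[1]=5 C[0]=2 → dur=5, Σ=10 | A=compute:t0 B=load:t1 [load-bound]
step 2: L[2]=8 C[1]=7 → dur=8, Σ=18 | A=load:t2 B=compute:t1 [load-bound]
step 3: L[3]=4 C[2]=2 → dur=4, Σ=22 | A=compute:t2 B=load:t3 [load-bound]
step 4: L[4]=3 C[3]=6 → dur=6, Σ=28 | A=load:t4 B=compute:t3 [compute-bound]
step 5: L[5]=6 C[4]=2 → dur=6, Σ=34 | A=compute:t4 B=load:t5 [load-bound]
step 6: L[6]=7 C[5]=9 → dur=9, Σ=43 | A=load:t6 B=compute:t5 [compute-bound]
step 7: C[6]=6 → dur=6, Σ=49 | A=compute:t6 B=idle [compute-only]

step 3: A=compute:t2 B=load:t3 [load-bound]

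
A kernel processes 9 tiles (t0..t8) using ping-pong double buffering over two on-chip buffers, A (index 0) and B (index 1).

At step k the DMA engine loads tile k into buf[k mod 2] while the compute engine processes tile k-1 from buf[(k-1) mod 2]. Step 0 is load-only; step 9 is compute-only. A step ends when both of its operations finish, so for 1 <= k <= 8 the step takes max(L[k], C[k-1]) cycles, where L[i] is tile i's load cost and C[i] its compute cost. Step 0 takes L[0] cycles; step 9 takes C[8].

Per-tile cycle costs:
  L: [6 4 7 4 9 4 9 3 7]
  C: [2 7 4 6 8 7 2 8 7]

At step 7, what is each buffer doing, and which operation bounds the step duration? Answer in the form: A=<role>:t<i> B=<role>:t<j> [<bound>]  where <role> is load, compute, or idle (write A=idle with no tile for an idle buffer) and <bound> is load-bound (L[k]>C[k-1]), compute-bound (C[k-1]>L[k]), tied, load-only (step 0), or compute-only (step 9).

  0. 6=6c; end=6; A:t0 B:-
  1. max(4,2)=4c; end=10; A:t0 B:t1
  2. max(7,7)=7c; end=17; A:t2 B:t1
  3. max(4,4)=4c; end=21; A:t2 B:t3
  4. max(9,6)=9c; end=30; A:t4 B:t3
  5. max(4,8)=8c; end=38; A:t4 B:t5
  6. max(9,7)=9c; end=47; A:t6 B:t5
  7. max(3,2)=3c; end=50; A:t6 B:t7
  8. max(7,8)=8c; end=58; A:t8 B:t7
  9. 7=7c; end=65; A:t8 B:t7

step 7: A=compute:t6 B=load:t7 [load-bound]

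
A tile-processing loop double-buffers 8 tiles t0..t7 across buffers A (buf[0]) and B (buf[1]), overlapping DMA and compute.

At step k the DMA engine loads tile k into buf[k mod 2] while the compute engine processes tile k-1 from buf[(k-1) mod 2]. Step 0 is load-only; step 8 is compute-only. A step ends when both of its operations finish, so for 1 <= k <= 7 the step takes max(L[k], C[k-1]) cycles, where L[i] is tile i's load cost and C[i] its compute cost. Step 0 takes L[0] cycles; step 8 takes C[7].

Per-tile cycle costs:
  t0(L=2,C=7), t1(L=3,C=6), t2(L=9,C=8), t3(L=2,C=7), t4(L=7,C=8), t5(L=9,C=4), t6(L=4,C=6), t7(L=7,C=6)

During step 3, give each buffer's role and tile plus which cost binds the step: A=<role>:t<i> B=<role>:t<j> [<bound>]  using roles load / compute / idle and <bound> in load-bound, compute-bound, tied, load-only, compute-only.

step 0: L[0]=2 → dur=2, Σ=2 | A=load:t0 B=idle [load-only]
step 1: L[1]=3 C[0]=7 → dur=7, Σ=9 | A=compute:t0 B=load:t1 [compute-bound]
step 2: L[2]=9 C[1]=6 → dur=9, Σ=18 | A=load:t2 B=compute:t1 [load-bound]
step 3: L[3]=2 C[2]=8 → dur=8, Σ=26 | A=compute:t2 B=load:t3 [compute-bound]
step 4: L[4]=7 C[3]=7 → dur=7, Σ=33 | A=load:t4 B=compute:t3 [tied]
step 5: L[5]=9 C[4]=8 → dur=9, Σ=42 | A=compute:t4 B=load:t5 [load-bound]
step 6: L[6]=4 C[5]=4 → dur=4, Σ=46 | A=load:t6 B=compute:t5 [tied]
step 7: L[7]=7 C[6]=6 → dur=7, Σ=53 | A=compute:t6 B=load:t7 [load-bound]
step 8: C[7]=6 → dur=6, Σ=59 | A=idle B=compute:t7 [compute-only]

step 3: A=compute:t2 B=load:t3 [compute-bound]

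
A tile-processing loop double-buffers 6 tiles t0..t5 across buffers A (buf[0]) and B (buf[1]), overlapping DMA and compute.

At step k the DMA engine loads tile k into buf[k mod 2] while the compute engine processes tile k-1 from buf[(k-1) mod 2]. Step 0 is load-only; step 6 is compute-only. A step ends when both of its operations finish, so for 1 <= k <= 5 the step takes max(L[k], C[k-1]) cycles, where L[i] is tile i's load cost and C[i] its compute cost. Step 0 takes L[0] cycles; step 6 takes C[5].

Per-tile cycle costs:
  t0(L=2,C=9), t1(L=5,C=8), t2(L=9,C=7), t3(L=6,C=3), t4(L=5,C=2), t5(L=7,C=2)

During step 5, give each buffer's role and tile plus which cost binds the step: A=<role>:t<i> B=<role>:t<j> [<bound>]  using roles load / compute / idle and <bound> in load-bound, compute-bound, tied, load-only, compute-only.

k=0 load=t0/2c comp=- wait=2 total=2
k=1 load=t1/5c comp=t0/9c wait=9 total=11
k=2 load=t2/9c comp=t1/8c wait=9 total=20
k=3 load=t3/6c comp=t2/7c wait=7 total=27
k=4 load=t4/5c comp=t3/3c wait=5 total=32
k=5 load=t5/7c comp=t4/2c wait=7 total=39
k=6 load=- comp=t5/2c wait=2 total=41

step 5: A=compute:t4 B=load:t5 [load-bound]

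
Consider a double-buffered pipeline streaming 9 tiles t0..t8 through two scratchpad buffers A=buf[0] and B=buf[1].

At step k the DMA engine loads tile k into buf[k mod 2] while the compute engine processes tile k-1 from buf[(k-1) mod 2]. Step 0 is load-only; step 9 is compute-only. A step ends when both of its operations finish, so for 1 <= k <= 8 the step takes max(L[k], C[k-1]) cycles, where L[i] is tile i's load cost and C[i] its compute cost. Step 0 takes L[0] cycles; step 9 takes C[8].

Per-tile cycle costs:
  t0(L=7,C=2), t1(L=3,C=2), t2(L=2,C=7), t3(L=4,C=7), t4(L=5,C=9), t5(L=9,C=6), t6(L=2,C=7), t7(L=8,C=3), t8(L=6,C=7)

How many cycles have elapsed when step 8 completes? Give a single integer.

end_cycle[8] = 55

[0] DMA t0→A (7c) ∥ CU idle ⇒ 7c, clock 7
[1] DMA t1→B (3c) ∥ CU A:t0 (2c) ⇒ 3c, clock 10
[2] DMA t2→A (2c) ∥ CU B:t1 (2c) ⇒ 2c, clock 12
[3] DMA t3→B (4c) ∥ CU A:t2 (7c) ⇒ 7c, clock 19
[4] DMA t4→A (5c) ∥ CU B:t3 (7c) ⇒ 7c, clock 26
[5] DMA t5→B (9c) ∥ CU A:t4 (9c) ⇒ 9c, clock 35
[6] DMA t6→A (2c) ∥ CU B:t5 (6c) ⇒ 6c, clock 41
[7] DMA t7→B (8c) ∥ CU A:t6 (7c) ⇒ 8c, clock 49
[8] DMA t8→A (6c) ∥ CU B:t7 (3c) ⇒ 6c, clock 55
[9] DMA idle ∥ CU A:t8 (7c) ⇒ 7c, clock 62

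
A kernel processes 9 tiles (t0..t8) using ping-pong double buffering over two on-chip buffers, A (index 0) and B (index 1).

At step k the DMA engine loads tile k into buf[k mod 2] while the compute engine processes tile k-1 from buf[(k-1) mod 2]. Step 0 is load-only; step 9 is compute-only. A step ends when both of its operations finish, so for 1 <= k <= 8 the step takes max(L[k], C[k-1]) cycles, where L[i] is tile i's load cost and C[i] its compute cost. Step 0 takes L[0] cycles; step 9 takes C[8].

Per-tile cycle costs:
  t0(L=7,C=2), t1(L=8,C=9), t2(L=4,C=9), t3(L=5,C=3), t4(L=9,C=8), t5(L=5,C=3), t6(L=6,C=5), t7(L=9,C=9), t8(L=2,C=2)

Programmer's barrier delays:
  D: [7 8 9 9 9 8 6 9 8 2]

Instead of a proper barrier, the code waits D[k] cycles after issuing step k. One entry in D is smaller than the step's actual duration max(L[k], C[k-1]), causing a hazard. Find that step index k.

step 0: need L[0]=7 = 7; D[0]=7 ok
step 1: need max(L[1]=8,C[0]=2) = 8; D[1]=8 ok
step 2: need max(L[2]=4,C[1]=9) = 9; D[2]=9 ok
step 3: need max(L[3]=5,C[2]=9) = 9; D[3]=9 ok
step 4: need max(L[4]=9,C[3]=3) = 9; D[4]=9 ok
step 5: need max(L[5]=5,C[4]=8) = 8; D[5]=8 ok
step 6: need max(L[6]=6,C[5]=3) = 6; D[6]=6 ok
step 7: need max(L[7]=9,C[6]=5) = 9; D[7]=9 ok
step 8: need max(L[8]=2,C[7]=9) = 9; D[8]=8 SHORT
step 9: need C[8]=2 = 2; D[9]=2 ok

hazard at step 8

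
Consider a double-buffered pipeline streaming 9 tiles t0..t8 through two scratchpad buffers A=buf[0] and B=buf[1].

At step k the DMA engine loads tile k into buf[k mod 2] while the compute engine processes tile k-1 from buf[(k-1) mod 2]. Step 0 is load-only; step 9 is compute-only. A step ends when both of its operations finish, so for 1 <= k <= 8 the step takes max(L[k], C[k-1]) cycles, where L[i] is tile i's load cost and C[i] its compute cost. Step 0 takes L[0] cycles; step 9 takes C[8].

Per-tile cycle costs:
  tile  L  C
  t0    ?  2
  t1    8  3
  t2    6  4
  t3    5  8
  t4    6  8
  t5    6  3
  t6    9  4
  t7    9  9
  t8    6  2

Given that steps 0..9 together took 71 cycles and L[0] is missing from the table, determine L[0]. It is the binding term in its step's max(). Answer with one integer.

step 0 = dur = L[0]=? = L[0]  (unknown; binding)
step 1 = dur = max(L[1]=8, C[0]=2) = 8
step 2 = dur = max(L[2]=6, C[1]=3) = 6
step 3 = dur = max(L[3]=5, C[2]=4) = 5
step 4 = dur = max(L[4]=6, C[3]=8) = 8
step 5 = dur = max(L[5]=6, C[4]=8) = 8
step 6 = dur = max(L[6]=9, C[5]=3) = 9
step 7 = dur = max(L[7]=9, C[6]=4) = 9
step 8 = dur = max(L[8]=6, C[7]=9) = 9
step 9 = dur = C[8]=2 = 2
sum of known step durations = 64
dur[0] = total - known = 71 - 64 = 7
L[0] is the binding max in step 0, so L[0] = dur[0] = 7

L[0] = 7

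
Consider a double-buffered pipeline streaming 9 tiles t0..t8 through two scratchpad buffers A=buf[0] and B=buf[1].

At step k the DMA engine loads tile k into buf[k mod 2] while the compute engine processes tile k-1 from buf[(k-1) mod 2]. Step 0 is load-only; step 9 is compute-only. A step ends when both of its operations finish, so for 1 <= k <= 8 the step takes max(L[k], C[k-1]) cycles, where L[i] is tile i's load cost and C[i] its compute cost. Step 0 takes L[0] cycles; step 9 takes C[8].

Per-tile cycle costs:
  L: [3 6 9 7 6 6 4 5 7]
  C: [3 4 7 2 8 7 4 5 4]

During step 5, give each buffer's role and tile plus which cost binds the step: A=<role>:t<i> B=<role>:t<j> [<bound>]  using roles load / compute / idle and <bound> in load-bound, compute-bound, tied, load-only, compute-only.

step 5: A=compute:t4 B=load:t5 [compute-bound]

step 0: L[0]=3 → dur=3, Σ=3 | A=load:t0 B=idle [load-only]
step 1: L[1]=6 C[0]=3 → dur=6, Σ=9 | A=compute:t0 B=load:t1 [load-bound]
step 2: L[2]=9 C[1]=4 → dur=9, Σ=18 | A=load:t2 B=compute:t1 [load-bound]
step 3: L[3]=7 C[2]=7 → dur=7, Σ=25 | A=compute:t2 B=load:t3 [tied]
step 4: L[4]=6 C[3]=2 → dur=6, Σ=31 | A=load:t4 B=compute:t3 [load-bound]
step 5: L[5]=6 C[4]=8 → dur=8, Σ=39 | A=compute:t4 B=load:t5 [compute-bound]
step 6: L[6]=4 C[5]=7 → dur=7, Σ=46 | A=load:t6 B=compute:t5 [compute-bound]
step 7: L[7]=5 C[6]=4 → dur=5, Σ=51 | A=compute:t6 B=load:t7 [load-bound]
step 8: L[8]=7 C[7]=5 → dur=7, Σ=58 | A=load:t8 B=compute:t7 [load-bound]
step 9: C[8]=4 → dur=4, Σ=62 | A=compute:t8 B=idle [compute-only]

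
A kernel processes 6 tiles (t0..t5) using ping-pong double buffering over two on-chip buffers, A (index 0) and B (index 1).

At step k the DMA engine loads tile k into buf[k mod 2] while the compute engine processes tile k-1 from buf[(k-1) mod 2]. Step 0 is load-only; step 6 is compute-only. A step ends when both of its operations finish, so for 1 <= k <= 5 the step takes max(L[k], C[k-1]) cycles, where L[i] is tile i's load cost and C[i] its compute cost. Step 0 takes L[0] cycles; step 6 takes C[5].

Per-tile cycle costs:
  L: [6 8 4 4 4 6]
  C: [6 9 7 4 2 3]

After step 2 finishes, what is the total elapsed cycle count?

end_cycle[2] = 23

  0. 6=6c; end=6; A:t0 B:-
  1. max(8,6)=8c; end=14; A:t0 B:t1
  2. max(4,9)=9c; end=23; A:t2 B:t1
  3. max(4,7)=7c; end=30; A:t2 B:t3
  4. max(4,4)=4c; end=34; A:t4 B:t3
  5. max(6,2)=6c; end=40; A:t4 B:t5
  6. 3=3c; end=43; A:t4 B:t5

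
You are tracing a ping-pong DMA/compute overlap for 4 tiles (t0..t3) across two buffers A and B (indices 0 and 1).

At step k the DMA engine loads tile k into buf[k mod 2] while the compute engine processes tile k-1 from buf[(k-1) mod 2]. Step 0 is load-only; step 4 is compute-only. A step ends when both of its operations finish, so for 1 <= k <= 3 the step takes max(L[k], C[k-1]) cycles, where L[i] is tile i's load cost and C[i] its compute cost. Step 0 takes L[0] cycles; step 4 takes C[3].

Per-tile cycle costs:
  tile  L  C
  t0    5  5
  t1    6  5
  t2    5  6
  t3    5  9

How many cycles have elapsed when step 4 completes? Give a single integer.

step 0: L[0]=5 → dur=5, Σ=5 | A=load:t0 B=idle [load-only]
step 1: L[1]=6 C[0]=5 → dur=6, Σ=11 | A=compute:t0 B=load:t1 [load-bound]
step 2: L[2]=5 C[1]=5 → dur=5, Σ=16 | A=load:t2 B=compute:t1 [tied]
step 3: L[3]=5 C[2]=6 → dur=6, Σ=22 | A=compute:t2 B=load:t3 [compute-bound]
step 4: C[3]=9 → dur=9, Σ=31 | A=idle B=compute:t3 [compute-only]

end_cycle[4] = 31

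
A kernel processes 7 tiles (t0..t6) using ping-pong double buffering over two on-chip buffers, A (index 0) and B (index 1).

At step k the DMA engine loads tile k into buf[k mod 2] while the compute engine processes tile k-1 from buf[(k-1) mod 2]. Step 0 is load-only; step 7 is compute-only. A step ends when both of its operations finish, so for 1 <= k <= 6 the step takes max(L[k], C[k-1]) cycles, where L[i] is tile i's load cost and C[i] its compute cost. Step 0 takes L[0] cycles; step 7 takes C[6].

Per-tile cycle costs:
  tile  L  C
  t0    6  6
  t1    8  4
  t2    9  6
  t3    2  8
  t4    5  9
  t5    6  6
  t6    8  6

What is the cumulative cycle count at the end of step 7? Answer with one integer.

  0. 6=6c; end=6; A:t0 B:-
  1. max(8,6)=8c; end=14; A:t0 B:t1
  2. max(9,4)=9c; end=23; A:t2 B:t1
  3. max(2,6)=6c; end=29; A:t2 B:t3
  4. max(5,8)=8c; end=37; A:t4 B:t3
  5. max(6,9)=9c; end=46; A:t4 B:t5
  6. max(8,6)=8c; end=54; A:t6 B:t5
  7. 6=6c; end=60; A:t6 B:t5

end_cycle[7] = 60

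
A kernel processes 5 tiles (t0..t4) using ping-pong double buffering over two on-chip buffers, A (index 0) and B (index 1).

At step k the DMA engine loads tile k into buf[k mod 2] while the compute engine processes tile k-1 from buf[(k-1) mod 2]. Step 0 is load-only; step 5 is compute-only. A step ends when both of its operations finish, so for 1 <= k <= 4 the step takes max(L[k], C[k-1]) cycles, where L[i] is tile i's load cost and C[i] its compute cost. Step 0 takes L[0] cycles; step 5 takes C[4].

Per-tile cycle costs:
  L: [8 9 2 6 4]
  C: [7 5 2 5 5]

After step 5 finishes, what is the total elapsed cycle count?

end_cycle[5] = 38

step 0: L[0]=8 → dur=8, Σ=8 | A=load:t0 B=idle [load-only]
step 1: L[1]=9 C[0]=7 → dur=9, Σ=17 | A=compute:t0 B=load:t1 [load-bound]
step 2: L[2]=2 C[1]=5 → dur=5, Σ=22 | A=load:t2 B=compute:t1 [compute-bound]
step 3: L[3]=6 C[2]=2 → dur=6, Σ=28 | A=compute:t2 B=load:t3 [load-bound]
step 4: L[4]=4 C[3]=5 → dur=5, Σ=33 | A=load:t4 B=compute:t3 [compute-bound]
step 5: C[4]=5 → dur=5, Σ=38 | A=compute:t4 B=idle [compute-only]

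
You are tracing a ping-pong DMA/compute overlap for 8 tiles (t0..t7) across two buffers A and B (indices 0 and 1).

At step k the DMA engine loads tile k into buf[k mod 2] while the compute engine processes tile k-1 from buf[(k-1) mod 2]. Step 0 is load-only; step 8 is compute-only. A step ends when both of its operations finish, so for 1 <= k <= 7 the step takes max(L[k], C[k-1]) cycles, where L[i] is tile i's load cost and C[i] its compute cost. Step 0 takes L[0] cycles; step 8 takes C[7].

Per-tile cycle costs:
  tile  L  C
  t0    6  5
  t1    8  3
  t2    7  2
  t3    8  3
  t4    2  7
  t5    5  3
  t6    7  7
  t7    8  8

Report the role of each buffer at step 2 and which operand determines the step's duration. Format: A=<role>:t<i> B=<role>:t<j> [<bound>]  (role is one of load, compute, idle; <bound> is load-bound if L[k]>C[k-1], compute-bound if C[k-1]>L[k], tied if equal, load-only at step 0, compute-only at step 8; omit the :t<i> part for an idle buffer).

k=0 load=t0/6c comp=- wait=6 total=6
k=1 load=t1/8c comp=t0/5c wait=8 total=14
k=2 load=t2/7c comp=t1/3c wait=7 total=21
k=3 load=t3/8c comp=t2/2c wait=8 total=29
k=4 load=t4/2c comp=t3/3c wait=3 total=32
k=5 load=t5/5c comp=t4/7c wait=7 total=39
k=6 load=t6/7c comp=t5/3c wait=7 total=46
k=7 load=t7/8c comp=t6/7c wait=8 total=54
k=8 load=- comp=t7/8c wait=8 total=62

step 2: A=load:t2 B=compute:t1 [load-bound]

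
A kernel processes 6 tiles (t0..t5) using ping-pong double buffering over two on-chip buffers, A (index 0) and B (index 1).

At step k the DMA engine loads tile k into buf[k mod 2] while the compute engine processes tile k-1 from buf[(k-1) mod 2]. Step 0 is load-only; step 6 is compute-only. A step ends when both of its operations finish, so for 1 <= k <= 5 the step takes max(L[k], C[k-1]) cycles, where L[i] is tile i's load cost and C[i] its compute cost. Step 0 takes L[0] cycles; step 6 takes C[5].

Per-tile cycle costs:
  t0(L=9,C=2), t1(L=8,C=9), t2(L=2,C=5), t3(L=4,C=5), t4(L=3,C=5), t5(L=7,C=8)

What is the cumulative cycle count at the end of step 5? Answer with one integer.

end_cycle[5] = 43

k=0 load=t0/9c comp=- wait=9 total=9
k=1 load=t1/8c comp=t0/2c wait=8 total=17
k=2 load=t2/2c comp=t1/9c wait=9 total=26
k=3 load=t3/4c comp=t2/5c wait=5 total=31
k=4 load=t4/3c comp=t3/5c wait=5 total=36
k=5 load=t5/7c comp=t4/5c wait=7 total=43
k=6 load=- comp=t5/8c wait=8 total=51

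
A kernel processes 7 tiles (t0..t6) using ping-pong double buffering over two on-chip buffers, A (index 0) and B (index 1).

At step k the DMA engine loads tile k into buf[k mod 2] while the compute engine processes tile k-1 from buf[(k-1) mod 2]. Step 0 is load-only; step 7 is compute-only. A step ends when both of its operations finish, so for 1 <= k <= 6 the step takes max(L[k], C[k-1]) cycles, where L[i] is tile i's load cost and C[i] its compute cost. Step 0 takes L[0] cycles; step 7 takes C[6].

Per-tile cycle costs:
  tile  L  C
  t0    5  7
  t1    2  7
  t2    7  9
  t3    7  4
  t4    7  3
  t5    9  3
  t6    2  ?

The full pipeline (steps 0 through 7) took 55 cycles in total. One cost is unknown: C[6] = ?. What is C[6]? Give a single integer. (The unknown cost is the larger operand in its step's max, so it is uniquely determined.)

step 0 → dur = L[0]=5 = 5
step 1 → dur = max(L[1]=2, C[0]=7) = 7
step 2 → dur = max(L[2]=7, C[1]=7) = 7
step 3 → dur = max(L[3]=7, C[2]=9) = 9
step 4 → dur = max(L[4]=7, C[3]=4) = 7
step 5 → dur = max(L[5]=9, C[4]=3) = 9
step 6 → dur = max(L[6]=2, C[5]=3) = 3
step 7 → dur = C[6]=? = C[6]  (unknown; binding)
sum of known step durations = 47
dur[7] = total - known = 55 - 47 = 8
C[6] is the binding max in step 7, so C[6] = dur[7] = 8

C[6] = 8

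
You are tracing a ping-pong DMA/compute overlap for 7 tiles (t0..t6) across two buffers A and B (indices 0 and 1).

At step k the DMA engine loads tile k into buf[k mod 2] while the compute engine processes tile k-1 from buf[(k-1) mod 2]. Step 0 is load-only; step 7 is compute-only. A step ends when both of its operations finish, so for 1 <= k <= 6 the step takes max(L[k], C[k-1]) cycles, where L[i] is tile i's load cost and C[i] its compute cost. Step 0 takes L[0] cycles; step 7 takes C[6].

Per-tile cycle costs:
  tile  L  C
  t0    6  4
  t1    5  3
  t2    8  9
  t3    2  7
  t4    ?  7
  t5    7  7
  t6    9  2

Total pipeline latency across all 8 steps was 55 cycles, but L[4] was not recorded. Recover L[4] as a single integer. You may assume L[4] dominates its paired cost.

step 0 = dur = L[0]=6 = 6
step 1 = dur = max(L[1]=5, C[0]=4) = 5
step 2 = dur = max(L[2]=8, C[1]=3) = 8
step 3 = dur = max(L[3]=2, C[2]=9) = 9
step 4 = dur = max(L[4]=?, C[3]=7) = L[4]  (unknown; binding)
step 5 = dur = max(L[5]=7, C[4]=7) = 7
step 6 = dur = max(L[6]=9, C[5]=7) = 9
step 7 = dur = C[6]=2 = 2
sum of known step durations = 46
dur[4] = total - known = 55 - 46 = 9
L[4] is the binding max in step 4, so L[4] = dur[4] = 9

L[4] = 9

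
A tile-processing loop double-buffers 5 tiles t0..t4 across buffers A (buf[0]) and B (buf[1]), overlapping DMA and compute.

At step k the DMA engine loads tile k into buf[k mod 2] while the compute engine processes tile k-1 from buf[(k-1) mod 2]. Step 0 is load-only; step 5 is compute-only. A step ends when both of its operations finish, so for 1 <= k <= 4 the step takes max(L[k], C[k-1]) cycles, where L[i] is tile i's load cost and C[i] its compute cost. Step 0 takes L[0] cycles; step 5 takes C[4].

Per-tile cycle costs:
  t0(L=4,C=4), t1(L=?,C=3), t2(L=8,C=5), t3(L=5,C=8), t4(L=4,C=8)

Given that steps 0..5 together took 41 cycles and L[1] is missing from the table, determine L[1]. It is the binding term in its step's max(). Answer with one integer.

step 0 | dur = L[0]=4 = 4
step 1 | dur = max(L[1]=?, C[0]=4) = L[1]  (unknown; binding)
step 2 | dur = max(L[2]=8, C[1]=3) = 8
step 3 | dur = max(L[3]=5, C[2]=5) = 5
step 4 | dur = max(L[4]=4, C[3]=8) = 8
step 5 | dur = C[4]=8 = 8
sum of known step durations = 33
dur[1] = total - known = 41 - 33 = 8
L[1] is the binding max in step 1, so L[1] = dur[1] = 8

L[1] = 8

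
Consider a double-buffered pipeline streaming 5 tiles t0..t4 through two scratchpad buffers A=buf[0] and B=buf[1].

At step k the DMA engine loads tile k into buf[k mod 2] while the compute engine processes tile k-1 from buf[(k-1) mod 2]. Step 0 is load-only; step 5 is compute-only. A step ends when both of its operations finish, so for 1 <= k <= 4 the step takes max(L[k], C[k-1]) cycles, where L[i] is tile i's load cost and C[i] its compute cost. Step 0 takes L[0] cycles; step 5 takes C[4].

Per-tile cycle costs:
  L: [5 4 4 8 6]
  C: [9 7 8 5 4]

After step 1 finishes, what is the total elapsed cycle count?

end_cycle[1] = 14

k=0 load=t0/5c comp=- wait=5 total=5
k=1 load=t1/4c comp=t0/9c wait=9 total=14
k=2 load=t2/4c comp=t1/7c wait=7 total=21
k=3 load=t3/8c comp=t2/8c wait=8 total=29
k=4 load=t4/6c comp=t3/5c wait=6 total=35
k=5 load=- comp=t4/4c wait=4 total=39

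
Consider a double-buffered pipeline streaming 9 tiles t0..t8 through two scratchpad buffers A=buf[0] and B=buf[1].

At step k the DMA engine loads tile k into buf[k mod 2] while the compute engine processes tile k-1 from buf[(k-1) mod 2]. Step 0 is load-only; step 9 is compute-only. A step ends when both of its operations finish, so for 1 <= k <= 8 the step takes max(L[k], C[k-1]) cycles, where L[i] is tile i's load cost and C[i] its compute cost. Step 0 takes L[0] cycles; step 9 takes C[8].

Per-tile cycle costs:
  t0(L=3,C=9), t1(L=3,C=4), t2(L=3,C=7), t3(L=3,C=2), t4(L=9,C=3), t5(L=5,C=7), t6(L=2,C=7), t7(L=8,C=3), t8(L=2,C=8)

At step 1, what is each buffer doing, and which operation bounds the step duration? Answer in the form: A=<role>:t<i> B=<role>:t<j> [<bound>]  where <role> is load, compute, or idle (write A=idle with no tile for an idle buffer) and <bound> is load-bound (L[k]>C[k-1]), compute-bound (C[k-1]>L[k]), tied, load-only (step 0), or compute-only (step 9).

k=0 load=t0/3c comp=- wait=3 total=3
k=1 load=t1/3c comp=t0/9c wait=9 total=12
k=2 load=t2/3c comp=t1/4c wait=4 total=16
k=3 load=t3/3c comp=t2/7c wait=7 total=23
k=4 load=t4/9c comp=t3/2c wait=9 total=32
k=5 load=t5/5c comp=t4/3c wait=5 total=37
k=6 load=t6/2c comp=t5/7c wait=7 total=44
k=7 load=t7/8c comp=t6/7c wait=8 total=52
k=8 load=t8/2c comp=t7/3c wait=3 total=55
k=9 load=- comp=t8/8c wait=8 total=63

step 1: A=compute:t0 B=load:t1 [compute-bound]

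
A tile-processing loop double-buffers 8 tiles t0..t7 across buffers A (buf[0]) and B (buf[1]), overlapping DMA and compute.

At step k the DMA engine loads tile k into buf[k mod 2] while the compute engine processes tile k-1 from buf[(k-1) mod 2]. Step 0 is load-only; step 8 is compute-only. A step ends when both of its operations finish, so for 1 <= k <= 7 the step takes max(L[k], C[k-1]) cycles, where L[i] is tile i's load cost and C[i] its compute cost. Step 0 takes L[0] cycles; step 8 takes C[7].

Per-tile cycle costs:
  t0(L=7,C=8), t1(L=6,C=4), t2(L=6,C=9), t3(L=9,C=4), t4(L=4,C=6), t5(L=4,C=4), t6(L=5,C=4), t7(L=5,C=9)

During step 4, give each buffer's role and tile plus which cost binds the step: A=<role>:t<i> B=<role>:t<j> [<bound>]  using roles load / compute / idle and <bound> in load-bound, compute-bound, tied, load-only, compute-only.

step 4: A=load:t4 B=compute:t3 [tied]

[0] DMA t0→A (7c) ∥ CU idle ⇒ 7c, clock 7
[1] DMA t1→B (6c) ∥ CU A:t0 (8c) ⇒ 8c, clock 15
[2] DMA t2→A (6c) ∥ CU B:t1 (4c) ⇒ 6c, clock 21
[3] DMA t3→B (9c) ∥ CU A:t2 (9c) ⇒ 9c, clock 30
[4] DMA t4→A (4c) ∥ CU B:t3 (4c) ⇒ 4c, clock 34
[5] DMA t5→B (4c) ∥ CU A:t4 (6c) ⇒ 6c, clock 40
[6] DMA t6→A (5c) ∥ CU B:t5 (4c) ⇒ 5c, clock 45
[7] DMA t7→B (5c) ∥ CU A:t6 (4c) ⇒ 5c, clock 50
[8] DMA idle ∥ CU B:t7 (9c) ⇒ 9c, clock 59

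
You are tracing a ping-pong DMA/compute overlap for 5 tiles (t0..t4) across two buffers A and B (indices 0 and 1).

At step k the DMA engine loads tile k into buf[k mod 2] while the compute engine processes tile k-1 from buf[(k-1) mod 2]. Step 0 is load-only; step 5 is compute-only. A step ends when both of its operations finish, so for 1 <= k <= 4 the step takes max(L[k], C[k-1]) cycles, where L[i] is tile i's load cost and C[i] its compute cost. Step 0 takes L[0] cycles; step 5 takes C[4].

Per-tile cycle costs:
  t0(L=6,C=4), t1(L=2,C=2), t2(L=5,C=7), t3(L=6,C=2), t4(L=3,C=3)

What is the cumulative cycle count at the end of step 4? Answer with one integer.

[0] DMA t0→A (6c) ∥ CU idle ⇒ 6c, clock 6
[1] DMA t1→B (2c) ∥ CU A:t0 (4c) ⇒ 4c, clock 10
[2] DMA t2→A (5c) ∥ CU B:t1 (2c) ⇒ 5c, clock 15
[3] DMA t3→B (6c) ∥ CU A:t2 (7c) ⇒ 7c, clock 22
[4] DMA t4→A (3c) ∥ CU B:t3 (2c) ⇒ 3c, clock 25
[5] DMA idle ∥ CU A:t4 (3c) ⇒ 3c, clock 28

end_cycle[4] = 25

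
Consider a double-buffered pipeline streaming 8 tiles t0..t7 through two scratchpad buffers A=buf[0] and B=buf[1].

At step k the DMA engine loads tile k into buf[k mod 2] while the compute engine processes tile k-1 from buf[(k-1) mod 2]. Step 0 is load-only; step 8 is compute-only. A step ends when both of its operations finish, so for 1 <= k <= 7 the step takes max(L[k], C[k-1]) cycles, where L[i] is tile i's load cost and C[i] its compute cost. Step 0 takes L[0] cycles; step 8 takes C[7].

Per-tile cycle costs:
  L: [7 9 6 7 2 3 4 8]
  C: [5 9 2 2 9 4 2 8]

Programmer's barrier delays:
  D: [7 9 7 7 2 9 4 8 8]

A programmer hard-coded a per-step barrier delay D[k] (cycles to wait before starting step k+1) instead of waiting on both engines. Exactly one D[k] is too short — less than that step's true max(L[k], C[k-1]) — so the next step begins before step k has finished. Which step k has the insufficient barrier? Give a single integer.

[0] required=L[0]=7=7 vs D=7 ok
[1] required=max(L[1]=9,C[0]=5)=9 vs D=9 ok
[2] required=max(L[2]=6,C[1]=9)=9 vs D=7 SHORT
[3] required=max(L[3]=7,C[2]=2)=7 vs D=7 ok
[4] required=max(L[4]=2,C[3]=2)=2 vs D=2 ok
[5] required=max(L[5]=3,C[4]=9)=9 vs D=9 ok
[6] required=max(L[6]=4,C[5]=4)=4 vs D=4 ok
[7] required=max(L[7]=8,C[6]=2)=8 vs D=8 ok
[8] required=C[7]=8=8 vs D=8 ok

hazard at step 2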